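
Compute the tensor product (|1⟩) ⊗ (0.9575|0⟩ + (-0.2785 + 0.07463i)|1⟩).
0.9575|10⟩ + (-0.2785 + 0.07463i)|11⟩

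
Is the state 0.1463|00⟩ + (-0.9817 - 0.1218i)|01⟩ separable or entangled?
Separable

Writing the state as a|00⟩ + b|01⟩ + c|10⟩ + d|11⟩, it is a product state iff ad − bc = 0.
Here (a, b, c, d) = (0.1463, (-0.9817 - 0.1218i), 0, 0): ad − bc = (0.1463)(0) − (-0.9817 - 0.1218i)(0) = 0, so the state is separable.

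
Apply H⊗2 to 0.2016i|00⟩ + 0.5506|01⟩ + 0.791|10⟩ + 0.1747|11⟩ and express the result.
(0.7582 + 0.1008i)|00⟩ + (0.03285 + 0.1008i)|01⟩ + (-0.2076 + 0.1008i)|10⟩ + (-0.5835 + 0.1008i)|11⟩

H⊗2 gives amp(|y⟩) = (1/2) Σ_x (−1)^(x·y) amp(|x⟩), where x·y is the number of positions in which both x and y have a 1.
|00⟩: (0.2016i + 0.5506 + 0.791 + 0.1747)/2 = (0.7582 + 0.1008i)
|01⟩: (0.2016i - 0.5506 + 0.791 - 0.1747)/2 = (0.03285 + 0.1008i)
|10⟩: (0.2016i + 0.5506 - 0.791 - 0.1747)/2 = (-0.2076 + 0.1008i)
|11⟩: (0.2016i - 0.5506 - 0.791 + 0.1747)/2 = (-0.5835 + 0.1008i)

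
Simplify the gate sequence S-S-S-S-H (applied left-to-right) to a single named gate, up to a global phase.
H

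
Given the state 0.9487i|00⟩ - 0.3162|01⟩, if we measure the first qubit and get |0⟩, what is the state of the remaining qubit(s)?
0.9487i|0⟩ - 0.3162|1⟩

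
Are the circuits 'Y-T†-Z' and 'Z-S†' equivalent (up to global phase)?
No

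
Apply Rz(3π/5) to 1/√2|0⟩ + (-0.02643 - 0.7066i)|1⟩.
(0.4156 - 0.5721i)|0⟩ + (0.5561 - 0.4367i)|1⟩

Rz(3π/5) = [[e^(−iθ/2), 0], [0, e^(iθ/2)]] with e^(±iθ/2) = cos(θ/2) ± i·sin(θ/2); θ = 3π/5, cos(θ/2) ≈ 0.587785, sin(θ/2) ≈ 0.809017.
With a = amp(|0⟩) = 1/√2 and b = amp(|1⟩) = (-0.02643 - 0.7066i):
new amp(|0⟩) = (0.587785 - 0.809017i)·a = (0.4156 - 0.5721i)
new amp(|1⟩) = (0.587785 + 0.809017i)·b = (0.5561 - 0.4367i)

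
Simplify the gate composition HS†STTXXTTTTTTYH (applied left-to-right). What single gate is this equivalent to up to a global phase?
Y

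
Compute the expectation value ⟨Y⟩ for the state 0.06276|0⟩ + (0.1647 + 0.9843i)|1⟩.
0.1235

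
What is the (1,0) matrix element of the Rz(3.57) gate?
0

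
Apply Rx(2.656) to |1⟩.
-0.9707i|0⟩ + 0.2404|1⟩

Rx(2.656) = [[cos(θ/2), −i·sin(θ/2)], [−i·sin(θ/2), cos(θ/2)]]; θ = 2.656, cos(θ/2) ≈ 0.240418, sin(θ/2) ≈ 0.970669.
With a = amp(|0⟩) = 0 and b = amp(|1⟩) = 1:
new amp(|0⟩) = (0.240418)·a + (-0.970669i)·b = -0.9707i
new amp(|1⟩) = (-0.970669i)·a + (0.240418)·b = 0.2404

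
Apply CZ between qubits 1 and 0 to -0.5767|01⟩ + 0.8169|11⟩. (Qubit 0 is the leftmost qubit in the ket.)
-0.5767|01⟩ - 0.8169|11⟩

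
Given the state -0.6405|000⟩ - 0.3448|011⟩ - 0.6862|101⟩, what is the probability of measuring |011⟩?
0.1189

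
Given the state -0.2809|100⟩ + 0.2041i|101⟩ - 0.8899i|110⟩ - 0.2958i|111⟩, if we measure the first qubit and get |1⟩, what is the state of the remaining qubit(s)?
-0.2809|00⟩ + 0.2041i|01⟩ - 0.8899i|10⟩ - 0.2958i|11⟩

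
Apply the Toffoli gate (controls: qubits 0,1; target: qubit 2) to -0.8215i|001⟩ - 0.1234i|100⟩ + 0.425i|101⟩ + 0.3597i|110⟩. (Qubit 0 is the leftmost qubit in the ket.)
-0.8215i|001⟩ - 0.1234i|100⟩ + 0.425i|101⟩ + 0.3597i|111⟩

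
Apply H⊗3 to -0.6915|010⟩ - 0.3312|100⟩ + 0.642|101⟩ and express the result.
-0.1346|000⟩ - 0.5886|001⟩ + 0.3544|010⟩ - 0.0996|011⟩ - 0.3544|100⟩ + 0.0996|101⟩ + 0.1346|110⟩ + 0.5886|111⟩

H⊗3 gives amp(|y⟩) = (1/2√2) Σ_x (−1)^(x·y) amp(|x⟩), where x·y is the number of positions in which both x and y have a 1.
|000⟩: (-0.6915 - 0.3312 + 0.642)/(2√2) = -0.1346
|001⟩: (-0.6915 - 0.3312 - 0.642)/(2√2) = -0.5886
|010⟩: (0.6915 - 0.3312 + 0.642)/(2√2) = 0.3544
|011⟩: (0.6915 - 0.3312 - 0.642)/(2√2) = -0.0996
|100⟩: (-0.6915 + 0.3312 - 0.642)/(2√2) = -0.3544
|101⟩: (-0.6915 + 0.3312 + 0.642)/(2√2) = 0.0996
|110⟩: (0.6915 + 0.3312 - 0.642)/(2√2) = 0.1346
|111⟩: (0.6915 + 0.3312 + 0.642)/(2√2) = 0.5886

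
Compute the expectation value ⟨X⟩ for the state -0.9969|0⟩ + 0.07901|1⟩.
-0.1575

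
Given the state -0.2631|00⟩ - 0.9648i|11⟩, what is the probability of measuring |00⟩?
0.06922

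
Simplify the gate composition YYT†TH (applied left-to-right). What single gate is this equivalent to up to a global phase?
H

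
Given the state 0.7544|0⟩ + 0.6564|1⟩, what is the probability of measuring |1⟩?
0.4309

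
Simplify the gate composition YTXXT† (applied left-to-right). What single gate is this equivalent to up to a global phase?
Y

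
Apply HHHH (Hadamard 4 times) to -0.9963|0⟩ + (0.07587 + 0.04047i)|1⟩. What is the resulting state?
-0.9963|0⟩ + (0.07587 + 0.04047i)|1⟩

H² = I, so an even number of Hadamards cancels: H^4 = I and the state is unchanged.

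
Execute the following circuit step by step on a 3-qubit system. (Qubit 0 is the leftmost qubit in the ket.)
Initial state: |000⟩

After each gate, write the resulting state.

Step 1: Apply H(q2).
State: 1/√2|000⟩ + 1/√2|001⟩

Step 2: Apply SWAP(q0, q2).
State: 1/√2|000⟩ + 1/√2|100⟩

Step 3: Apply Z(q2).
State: 1/√2|000⟩ + 1/√2|100⟩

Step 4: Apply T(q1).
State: 1/√2|000⟩ + 1/√2|100⟩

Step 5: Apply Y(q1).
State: (1/√2)i|010⟩ + (1/√2)i|110⟩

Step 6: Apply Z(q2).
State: (1/√2)i|010⟩ + (1/√2)i|110⟩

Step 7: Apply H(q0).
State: i|010⟩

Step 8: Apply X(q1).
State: i|000⟩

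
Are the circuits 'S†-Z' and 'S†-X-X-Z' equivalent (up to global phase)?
Yes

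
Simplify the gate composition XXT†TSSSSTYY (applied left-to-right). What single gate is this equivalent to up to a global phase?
T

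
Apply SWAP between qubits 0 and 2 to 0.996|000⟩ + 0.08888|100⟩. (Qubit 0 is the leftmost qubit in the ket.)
0.996|000⟩ + 0.08888|001⟩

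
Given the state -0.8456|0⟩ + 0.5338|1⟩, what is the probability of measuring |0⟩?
0.715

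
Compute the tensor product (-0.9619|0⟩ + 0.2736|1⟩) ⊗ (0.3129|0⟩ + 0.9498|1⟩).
-0.301|00⟩ - 0.9136|01⟩ + 0.08561|10⟩ + 0.2599|11⟩

amp(|b₁b₂…⟩) = product of the factor amplitudes for bits b₁, b₂, …; only kets whose every factor amplitude is nonzero survive.
|00⟩: (-0.9619)(0.3129) = -0.301
|01⟩: (-0.9619)(0.9498) = -0.9136
|10⟩: (0.2736)(0.3129) = 0.08561
|11⟩: (0.2736)(0.9498) = 0.2599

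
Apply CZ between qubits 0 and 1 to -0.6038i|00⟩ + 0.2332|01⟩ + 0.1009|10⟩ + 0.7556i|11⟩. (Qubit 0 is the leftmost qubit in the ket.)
-0.6038i|00⟩ + 0.2332|01⟩ + 0.1009|10⟩ - 0.7556i|11⟩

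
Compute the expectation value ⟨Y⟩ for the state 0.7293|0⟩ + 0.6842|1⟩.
0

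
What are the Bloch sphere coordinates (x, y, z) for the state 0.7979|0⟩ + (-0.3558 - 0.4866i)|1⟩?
(-0.5678, -0.7765, 0.2733)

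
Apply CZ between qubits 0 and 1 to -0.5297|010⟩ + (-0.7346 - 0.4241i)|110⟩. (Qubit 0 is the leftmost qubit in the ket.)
-0.5297|010⟩ + (0.7346 + 0.4241i)|110⟩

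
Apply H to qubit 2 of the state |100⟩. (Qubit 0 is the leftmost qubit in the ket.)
1/√2|100⟩ + 1/√2|101⟩

H on qubit 2 mixes each pair of kets that differ only in qubit 2: amplitudes (a, b) of (|…0…⟩, |…1…⟩) become ((a + b)/√2, (a − b)/√2). Kets absent from the input have amplitude 0.
(|100⟩, |101⟩): (a, b) = (1, 0) → (1/√2, 1/√2)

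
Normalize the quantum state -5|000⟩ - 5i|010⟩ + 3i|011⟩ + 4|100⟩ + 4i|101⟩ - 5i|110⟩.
-0.4642|000⟩ - 0.4642i|010⟩ + 0.2785i|011⟩ + 0.3714|100⟩ + 0.3714i|101⟩ - 0.4642i|110⟩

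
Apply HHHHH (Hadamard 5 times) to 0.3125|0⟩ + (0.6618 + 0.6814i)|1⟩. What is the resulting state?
(0.6889 + 0.4818i)|0⟩ + (-0.247 - 0.4818i)|1⟩

H² = I, so H^5 = H: a single Hadamard. With (a, b) = (0.3125, (0.6618 + 0.6814i)), H gives ((a + b)/√2, (a − b)/√2) = ((0.6889 + 0.4818i), (-0.247 - 0.4818i)).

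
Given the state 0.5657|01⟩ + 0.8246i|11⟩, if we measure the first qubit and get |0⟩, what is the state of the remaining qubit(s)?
|1⟩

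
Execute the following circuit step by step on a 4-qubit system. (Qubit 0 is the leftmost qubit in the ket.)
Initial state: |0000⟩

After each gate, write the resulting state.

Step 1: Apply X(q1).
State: |0100⟩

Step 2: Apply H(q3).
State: 1/√2|0100⟩ + 1/√2|0101⟩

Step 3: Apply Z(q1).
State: -1/√2|0100⟩ - 1/√2|0101⟩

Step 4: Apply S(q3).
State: -1/√2|0100⟩ - (1/√2)i|0101⟩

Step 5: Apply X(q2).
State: -1/√2|0110⟩ - (1/√2)i|0111⟩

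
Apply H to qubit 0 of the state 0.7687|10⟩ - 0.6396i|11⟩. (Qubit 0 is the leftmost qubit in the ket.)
0.5436|00⟩ - 0.4523i|01⟩ - 0.5436|10⟩ + 0.4523i|11⟩

H on qubit 0 mixes each pair of kets that differ only in qubit 0: amplitudes (a, b) of (|…0…⟩, |…1…⟩) become ((a + b)/√2, (a − b)/√2). Kets absent from the input have amplitude 0.
(|00⟩, |10⟩): (a, b) = (0, 0.7687) → (0.5436, -0.5436)
(|01⟩, |11⟩): (a, b) = (0, -0.6396i) → (-0.4523i, 0.4523i)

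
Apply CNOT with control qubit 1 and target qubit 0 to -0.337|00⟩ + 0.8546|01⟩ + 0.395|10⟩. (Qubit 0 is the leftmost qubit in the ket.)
-0.337|00⟩ + 0.395|10⟩ + 0.8546|11⟩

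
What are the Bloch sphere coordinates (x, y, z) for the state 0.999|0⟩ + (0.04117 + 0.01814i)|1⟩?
(0.08226, 0.03624, 0.996)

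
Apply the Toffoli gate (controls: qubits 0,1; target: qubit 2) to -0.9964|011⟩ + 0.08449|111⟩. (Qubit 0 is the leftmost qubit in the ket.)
-0.9964|011⟩ + 0.08449|110⟩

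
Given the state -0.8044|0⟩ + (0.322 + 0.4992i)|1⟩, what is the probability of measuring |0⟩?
0.6471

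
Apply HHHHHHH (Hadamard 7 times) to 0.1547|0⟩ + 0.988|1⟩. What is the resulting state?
0.808|0⟩ - 0.5892|1⟩

H² = I, so H^7 = H: a single Hadamard. With (a, b) = (0.1547, 0.988), H gives ((a + b)/√2, (a − b)/√2) = (0.808, -0.5892).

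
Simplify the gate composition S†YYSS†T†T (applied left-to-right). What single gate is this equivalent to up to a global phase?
S†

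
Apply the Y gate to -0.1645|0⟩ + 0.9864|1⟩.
-0.9864i|0⟩ - 0.1645i|1⟩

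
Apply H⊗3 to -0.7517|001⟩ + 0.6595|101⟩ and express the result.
-0.0326|000⟩ + 0.0326|001⟩ - 0.0326|010⟩ + 0.0326|011⟩ - 0.4989|100⟩ + 0.4989|101⟩ - 0.4989|110⟩ + 0.4989|111⟩

H⊗3 gives amp(|y⟩) = (1/2√2) Σ_x (−1)^(x·y) amp(|x⟩), where x·y is the number of positions in which both x and y have a 1.
|000⟩: (-0.7517 + 0.6595)/(2√2) = -0.0326
|001⟩: (0.7517 - 0.6595)/(2√2) = 0.0326
|010⟩: (-0.7517 + 0.6595)/(2√2) = -0.0326
|011⟩: (0.7517 - 0.6595)/(2√2) = 0.0326
|100⟩: (-0.7517 - 0.6595)/(2√2) = -0.4989
|101⟩: (0.7517 + 0.6595)/(2√2) = 0.4989
|110⟩: (-0.7517 - 0.6595)/(2√2) = -0.4989
|111⟩: (0.7517 + 0.6595)/(2√2) = 0.4989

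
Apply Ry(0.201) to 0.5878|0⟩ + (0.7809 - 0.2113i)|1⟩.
(0.5065 + 0.0212i)|0⟩ + (0.8359 - 0.2102i)|1⟩

Ry(0.201) = [[cos(θ/2), −sin(θ/2)], [sin(θ/2), cos(θ/2)]]; θ = 0.201, cos(θ/2) ≈ 0.994954, sin(θ/2) ≈ 0.100331.
With a = amp(|0⟩) = 0.5878 and b = amp(|1⟩) = (0.7809 - 0.2113i):
new amp(|0⟩) = (0.994954)·a + (-0.100331)·b = (0.5065 + 0.0212i)
new amp(|1⟩) = (0.100331)·a + (0.994954)·b = (0.8359 - 0.2102i)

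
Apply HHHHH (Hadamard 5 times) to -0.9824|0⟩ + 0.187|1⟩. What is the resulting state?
-0.5624|0⟩ - 0.8269|1⟩

H² = I, so H^5 = H: a single Hadamard. With (a, b) = (-0.9824, 0.187), H gives ((a + b)/√2, (a − b)/√2) = (-0.5624, -0.8269).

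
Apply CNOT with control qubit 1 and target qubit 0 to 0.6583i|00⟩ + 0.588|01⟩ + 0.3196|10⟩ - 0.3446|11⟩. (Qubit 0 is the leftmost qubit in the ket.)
0.6583i|00⟩ - 0.3446|01⟩ + 0.3196|10⟩ + 0.588|11⟩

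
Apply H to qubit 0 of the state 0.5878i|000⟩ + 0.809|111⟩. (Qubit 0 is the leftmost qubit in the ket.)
0.4156i|000⟩ + 0.572|011⟩ + 0.4156i|100⟩ - 0.572|111⟩

H on qubit 0 mixes each pair of kets that differ only in qubit 0: amplitudes (a, b) of (|…0…⟩, |…1…⟩) become ((a + b)/√2, (a − b)/√2). Kets absent from the input have amplitude 0.
(|000⟩, |100⟩): (a, b) = (0.5878i, 0) → (0.4156i, 0.4156i)
(|011⟩, |111⟩): (a, b) = (0, 0.809) → (0.572, -0.572)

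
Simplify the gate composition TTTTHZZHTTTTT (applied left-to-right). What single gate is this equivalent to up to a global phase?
T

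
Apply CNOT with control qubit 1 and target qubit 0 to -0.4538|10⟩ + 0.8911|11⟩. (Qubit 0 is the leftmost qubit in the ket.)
0.8911|01⟩ - 0.4538|10⟩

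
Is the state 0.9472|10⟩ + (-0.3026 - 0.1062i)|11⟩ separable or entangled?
Separable

Writing the state as a|00⟩ + b|01⟩ + c|10⟩ + d|11⟩, it is a product state iff ad − bc = 0.
Here (a, b, c, d) = (0, 0, 0.9472, (-0.3026 - 0.1062i)): ad − bc = (0)(-0.3026 - 0.1062i) − (0)(0.9472) = 0, so the state is separable.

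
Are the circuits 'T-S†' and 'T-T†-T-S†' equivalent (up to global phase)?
Yes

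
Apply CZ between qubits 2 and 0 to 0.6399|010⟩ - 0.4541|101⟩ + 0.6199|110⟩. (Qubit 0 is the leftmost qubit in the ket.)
0.6399|010⟩ + 0.4541|101⟩ + 0.6199|110⟩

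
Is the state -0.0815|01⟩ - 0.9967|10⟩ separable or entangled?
Entangled

Writing the state as a|00⟩ + b|01⟩ + c|10⟩ + d|11⟩, it is a product state iff ad − bc = 0.
Here (a, b, c, d) = (0, -0.0815, -0.9967, 0): ad − bc = (0)(0) − (-0.0815)(-0.9967) = -0.08123 ≠ 0, so the state is entangled.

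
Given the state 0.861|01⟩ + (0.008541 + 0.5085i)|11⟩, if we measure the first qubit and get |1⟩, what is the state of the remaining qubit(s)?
(0.01679 + 0.9999i)|1⟩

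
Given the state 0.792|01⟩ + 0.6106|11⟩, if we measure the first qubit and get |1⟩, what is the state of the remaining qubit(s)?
|1⟩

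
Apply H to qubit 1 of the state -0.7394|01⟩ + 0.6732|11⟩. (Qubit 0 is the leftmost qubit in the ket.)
-0.5228|00⟩ + 0.5228|01⟩ + 0.476|10⟩ - 0.476|11⟩

H on qubit 1 mixes each pair of kets that differ only in qubit 1: amplitudes (a, b) of (|…0…⟩, |…1…⟩) become ((a + b)/√2, (a − b)/√2). Kets absent from the input have amplitude 0.
(|00⟩, |01⟩): (a, b) = (0, -0.7394) → (-0.5228, 0.5228)
(|10⟩, |11⟩): (a, b) = (0, 0.6732) → (0.476, -0.476)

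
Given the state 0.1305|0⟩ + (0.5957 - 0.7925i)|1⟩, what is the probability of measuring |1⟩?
0.9829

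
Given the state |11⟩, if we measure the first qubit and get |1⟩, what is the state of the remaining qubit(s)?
|1⟩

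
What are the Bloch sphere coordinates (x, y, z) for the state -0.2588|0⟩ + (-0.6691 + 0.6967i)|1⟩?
(0.3463, -0.3606, -0.8661)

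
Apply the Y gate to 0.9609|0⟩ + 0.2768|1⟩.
-0.2768i|0⟩ + 0.9609i|1⟩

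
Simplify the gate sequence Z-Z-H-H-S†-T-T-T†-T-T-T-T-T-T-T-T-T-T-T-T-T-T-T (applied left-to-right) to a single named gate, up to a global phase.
S†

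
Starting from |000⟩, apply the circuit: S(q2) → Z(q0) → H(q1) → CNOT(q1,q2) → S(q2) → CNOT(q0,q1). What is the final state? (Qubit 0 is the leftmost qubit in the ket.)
1/√2|000⟩ + (1/√2)i|011⟩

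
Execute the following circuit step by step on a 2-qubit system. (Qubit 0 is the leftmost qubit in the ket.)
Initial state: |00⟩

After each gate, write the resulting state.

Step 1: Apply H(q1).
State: 1/√2|00⟩ + 1/√2|01⟩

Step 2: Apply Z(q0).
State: 1/√2|00⟩ + 1/√2|01⟩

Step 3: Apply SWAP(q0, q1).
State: 1/√2|00⟩ + 1/√2|10⟩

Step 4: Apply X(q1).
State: 1/√2|01⟩ + 1/√2|11⟩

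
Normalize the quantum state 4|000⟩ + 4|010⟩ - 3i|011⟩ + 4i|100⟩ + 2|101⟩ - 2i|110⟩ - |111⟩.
0.4924|000⟩ + 0.4924|010⟩ - 0.3693i|011⟩ + 0.4924i|100⟩ + 0.2462|101⟩ - 0.2462i|110⟩ - 0.1231|111⟩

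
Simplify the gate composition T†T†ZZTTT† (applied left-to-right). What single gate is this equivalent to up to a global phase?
T†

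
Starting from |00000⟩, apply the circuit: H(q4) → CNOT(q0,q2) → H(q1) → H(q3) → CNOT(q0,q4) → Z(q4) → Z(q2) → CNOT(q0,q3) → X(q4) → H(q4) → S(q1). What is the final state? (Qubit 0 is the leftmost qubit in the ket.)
-1/2|00001⟩ - 1/2|00011⟩ - (1/2)i|01001⟩ - (1/2)i|01011⟩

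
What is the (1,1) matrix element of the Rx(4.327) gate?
-0.5586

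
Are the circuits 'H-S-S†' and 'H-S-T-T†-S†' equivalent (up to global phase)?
Yes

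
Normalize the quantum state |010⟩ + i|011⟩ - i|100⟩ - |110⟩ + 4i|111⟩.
0.2236|010⟩ + 0.2236i|011⟩ - 0.2236i|100⟩ - 0.2236|110⟩ + 0.8944i|111⟩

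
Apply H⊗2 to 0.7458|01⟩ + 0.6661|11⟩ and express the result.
0.706|00⟩ - 0.706|01⟩ + 0.03985|10⟩ - 0.03985|11⟩

H⊗2 gives amp(|y⟩) = (1/2) Σ_x (−1)^(x·y) amp(|x⟩), where x·y is the number of positions in which both x and y have a 1.
|00⟩: (0.7458 + 0.6661)/2 = 0.706
|01⟩: (-0.7458 - 0.6661)/2 = -0.706
|10⟩: (0.7458 - 0.6661)/2 = 0.03985
|11⟩: (-0.7458 + 0.6661)/2 = -0.03985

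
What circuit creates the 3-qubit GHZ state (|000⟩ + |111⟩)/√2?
H(q0) → CNOT(q0,q1) → CNOT(q0,q2)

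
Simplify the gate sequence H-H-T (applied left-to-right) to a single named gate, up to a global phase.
T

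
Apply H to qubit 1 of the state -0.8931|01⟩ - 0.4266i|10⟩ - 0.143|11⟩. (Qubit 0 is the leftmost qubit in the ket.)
-0.6315|00⟩ + 0.6315|01⟩ + (-0.1011 - 0.3017i)|10⟩ + (0.1011 - 0.3017i)|11⟩

H on qubit 1 mixes each pair of kets that differ only in qubit 1: amplitudes (a, b) of (|…0…⟩, |…1…⟩) become ((a + b)/√2, (a − b)/√2). Kets absent from the input have amplitude 0.
(|00⟩, |01⟩): (a, b) = (0, -0.8931) → (-0.6315, 0.6315)
(|10⟩, |11⟩): (a, b) = (-0.4266i, -0.143) → ((-0.1011 - 0.3017i), (0.1011 - 0.3017i))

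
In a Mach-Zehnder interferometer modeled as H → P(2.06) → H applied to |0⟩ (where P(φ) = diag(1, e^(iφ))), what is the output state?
(0.265 + 0.4414i)|0⟩ + (0.735 - 0.4414i)|1⟩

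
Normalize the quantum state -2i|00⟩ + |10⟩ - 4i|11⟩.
-0.4364i|00⟩ + 0.2182|10⟩ - 0.8729i|11⟩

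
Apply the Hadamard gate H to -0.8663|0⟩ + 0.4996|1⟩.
-0.2593|0⟩ - 0.9658|1⟩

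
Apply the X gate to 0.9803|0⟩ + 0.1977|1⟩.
0.1977|0⟩ + 0.9803|1⟩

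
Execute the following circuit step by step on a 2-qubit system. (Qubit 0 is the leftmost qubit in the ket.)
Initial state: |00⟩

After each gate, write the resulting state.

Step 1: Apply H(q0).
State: 1/√2|00⟩ + 1/√2|10⟩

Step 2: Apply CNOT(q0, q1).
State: 1/√2|00⟩ + 1/√2|11⟩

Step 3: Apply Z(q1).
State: 1/√2|00⟩ - 1/√2|11⟩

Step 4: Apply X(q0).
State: -1/√2|01⟩ + 1/√2|10⟩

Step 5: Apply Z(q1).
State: 1/√2|01⟩ + 1/√2|10⟩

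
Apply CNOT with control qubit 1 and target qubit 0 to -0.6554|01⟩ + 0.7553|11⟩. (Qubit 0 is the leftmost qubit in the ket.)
0.7553|01⟩ - 0.6554|11⟩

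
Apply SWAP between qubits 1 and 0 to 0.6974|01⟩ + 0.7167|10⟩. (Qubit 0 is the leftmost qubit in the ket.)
0.7167|01⟩ + 0.6974|10⟩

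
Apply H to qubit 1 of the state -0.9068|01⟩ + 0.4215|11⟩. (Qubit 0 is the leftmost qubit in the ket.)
-0.6412|00⟩ + 0.6412|01⟩ + 0.298|10⟩ - 0.298|11⟩

H on qubit 1 mixes each pair of kets that differ only in qubit 1: amplitudes (a, b) of (|…0…⟩, |…1…⟩) become ((a + b)/√2, (a − b)/√2). Kets absent from the input have amplitude 0.
(|00⟩, |01⟩): (a, b) = (0, -0.9068) → (-0.6412, 0.6412)
(|10⟩, |11⟩): (a, b) = (0, 0.4215) → (0.298, -0.298)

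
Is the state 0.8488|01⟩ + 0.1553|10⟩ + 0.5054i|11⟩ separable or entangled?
Entangled

Writing the state as a|00⟩ + b|01⟩ + c|10⟩ + d|11⟩, it is a product state iff ad − bc = 0.
Here (a, b, c, d) = (0, 0.8488, 0.1553, 0.5054i): ad − bc = (0)(0.5054i) − (0.8488)(0.1553) = -0.1318 ≠ 0, so the state is entangled.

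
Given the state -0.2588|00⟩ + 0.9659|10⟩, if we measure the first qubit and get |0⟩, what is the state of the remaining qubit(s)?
-|0⟩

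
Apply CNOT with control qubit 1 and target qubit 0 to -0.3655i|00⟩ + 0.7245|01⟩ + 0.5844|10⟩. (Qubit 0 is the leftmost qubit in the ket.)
-0.3655i|00⟩ + 0.5844|10⟩ + 0.7245|11⟩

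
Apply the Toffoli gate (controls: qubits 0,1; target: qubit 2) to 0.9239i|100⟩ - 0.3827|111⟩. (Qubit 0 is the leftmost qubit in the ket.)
0.9239i|100⟩ - 0.3827|110⟩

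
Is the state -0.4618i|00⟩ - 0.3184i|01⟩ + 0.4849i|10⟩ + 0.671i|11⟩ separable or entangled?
Entangled

Writing the state as a|00⟩ + b|01⟩ + c|10⟩ + d|11⟩, it is a product state iff ad − bc = 0.
Here (a, b, c, d) = (-0.4618i, -0.3184i, 0.4849i, 0.671i): ad − bc = (-0.4618i)(0.671i) − (-0.3184i)(0.4849i) = 0.1555 ≠ 0, so the state is entangled.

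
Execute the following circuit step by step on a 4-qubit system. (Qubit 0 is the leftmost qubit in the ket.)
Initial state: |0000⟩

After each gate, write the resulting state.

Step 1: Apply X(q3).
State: |0001⟩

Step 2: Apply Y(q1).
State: i|0101⟩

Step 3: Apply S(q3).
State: -|0101⟩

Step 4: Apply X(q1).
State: -|0001⟩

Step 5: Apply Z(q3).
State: |0001⟩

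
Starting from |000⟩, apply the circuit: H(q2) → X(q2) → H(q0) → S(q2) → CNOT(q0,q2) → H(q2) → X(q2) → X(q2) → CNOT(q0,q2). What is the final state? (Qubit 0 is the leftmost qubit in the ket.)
(1/√8 + (1/√8)i)|000⟩ + (1/√8 - (1/√8)i)|001⟩ + (-1/√8 + (1/√8)i)|100⟩ + (1/√8 + (1/√8)i)|101⟩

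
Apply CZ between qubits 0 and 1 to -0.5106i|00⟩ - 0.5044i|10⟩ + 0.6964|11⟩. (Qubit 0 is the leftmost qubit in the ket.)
-0.5106i|00⟩ - 0.5044i|10⟩ - 0.6964|11⟩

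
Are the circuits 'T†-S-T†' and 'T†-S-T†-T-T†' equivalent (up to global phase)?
Yes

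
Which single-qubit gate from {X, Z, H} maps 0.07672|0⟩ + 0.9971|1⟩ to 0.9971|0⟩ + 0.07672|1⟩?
X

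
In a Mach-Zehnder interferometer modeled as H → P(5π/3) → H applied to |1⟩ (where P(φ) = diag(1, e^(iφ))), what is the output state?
(0.25 + 0.433i)|0⟩ + (0.75 - 0.433i)|1⟩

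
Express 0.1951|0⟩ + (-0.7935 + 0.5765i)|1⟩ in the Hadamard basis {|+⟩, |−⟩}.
(-0.4231 + 0.4076i)|+⟩ + (0.699 - 0.4076i)|−⟩

With |ψ⟩ = α|0⟩ + β|1⟩, the Hadamard-basis coefficients are ⟨+|ψ⟩ = (α + β)/√2 and ⟨−|ψ⟩ = (α − β)/√2.
Here α = 0.1951, β = (-0.7935 + 0.5765i): (α + β)/√2 = (-0.4231 + 0.4076i), (α − β)/√2 = (0.699 - 0.4076i).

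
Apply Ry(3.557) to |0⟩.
-0.2062|0⟩ + 0.9785|1⟩

Ry(3.557) = [[cos(θ/2), −sin(θ/2)], [sin(θ/2), cos(θ/2)]]; θ = 3.557, cos(θ/2) ≈ -0.206213, sin(θ/2) ≈ 0.978507.
With a = amp(|0⟩) = 1 and b = amp(|1⟩) = 0:
new amp(|0⟩) = (-0.206213)·a + (-0.978507)·b = -0.2062
new amp(|1⟩) = (0.978507)·a + (-0.206213)·b = 0.9785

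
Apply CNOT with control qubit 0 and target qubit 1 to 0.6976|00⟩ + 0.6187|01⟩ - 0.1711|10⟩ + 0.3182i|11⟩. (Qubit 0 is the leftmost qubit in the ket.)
0.6976|00⟩ + 0.6187|01⟩ + 0.3182i|10⟩ - 0.1711|11⟩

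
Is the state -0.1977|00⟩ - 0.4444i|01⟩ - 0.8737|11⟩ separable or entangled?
Entangled

Writing the state as a|00⟩ + b|01⟩ + c|10⟩ + d|11⟩, it is a product state iff ad − bc = 0.
Here (a, b, c, d) = (-0.1977, -0.4444i, 0, -0.8737): ad − bc = (-0.1977)(-0.8737) − (-0.4444i)(0) = 0.1727 ≠ 0, so the state is entangled.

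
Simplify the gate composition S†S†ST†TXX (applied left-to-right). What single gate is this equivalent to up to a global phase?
S†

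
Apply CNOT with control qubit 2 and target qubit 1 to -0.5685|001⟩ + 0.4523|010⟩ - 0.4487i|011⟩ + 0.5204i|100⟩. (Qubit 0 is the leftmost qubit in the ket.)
-0.4487i|001⟩ + 0.4523|010⟩ - 0.5685|011⟩ + 0.5204i|100⟩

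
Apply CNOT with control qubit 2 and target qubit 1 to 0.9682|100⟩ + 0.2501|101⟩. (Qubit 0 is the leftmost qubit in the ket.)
0.9682|100⟩ + 0.2501|111⟩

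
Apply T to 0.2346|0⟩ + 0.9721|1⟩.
0.2346|0⟩ + (0.6874 + 0.6874i)|1⟩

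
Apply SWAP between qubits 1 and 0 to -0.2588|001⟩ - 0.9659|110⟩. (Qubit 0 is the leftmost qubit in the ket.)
-0.2588|001⟩ - 0.9659|110⟩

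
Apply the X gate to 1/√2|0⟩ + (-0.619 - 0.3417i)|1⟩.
(-0.619 - 0.3417i)|0⟩ + 1/√2|1⟩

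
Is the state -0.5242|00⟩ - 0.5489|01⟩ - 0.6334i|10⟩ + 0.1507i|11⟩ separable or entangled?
Entangled

Writing the state as a|00⟩ + b|01⟩ + c|10⟩ + d|11⟩, it is a product state iff ad − bc = 0.
Here (a, b, c, d) = (-0.5242, -0.5489, -0.6334i, 0.1507i): ad − bc = (-0.5242)(0.1507i) − (-0.5489)(-0.6334i) = -0.4267i ≠ 0, so the state is entangled.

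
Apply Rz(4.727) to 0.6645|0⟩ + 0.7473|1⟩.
(-0.4733 - 0.4664i)|0⟩ + (-0.5323 + 0.5245i)|1⟩

Rz(4.727) = [[e^(−iθ/2), 0], [0, e^(iθ/2)]] with e^(±iθ/2) = cos(θ/2) ± i·sin(θ/2); θ = 4.727, cos(θ/2) ≈ -0.712254, sin(θ/2) ≈ 0.701922.
With a = amp(|0⟩) = 0.6645 and b = amp(|1⟩) = 0.7473:
new amp(|0⟩) = (-0.712254 - 0.701922i)·a = (-0.4733 - 0.4664i)
new amp(|1⟩) = (-0.712254 + 0.701922i)·b = (-0.5323 + 0.5245i)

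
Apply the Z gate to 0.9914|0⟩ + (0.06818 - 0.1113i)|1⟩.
0.9914|0⟩ + (-0.06818 + 0.1113i)|1⟩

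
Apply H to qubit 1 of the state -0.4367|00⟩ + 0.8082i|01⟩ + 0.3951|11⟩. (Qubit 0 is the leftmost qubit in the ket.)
(-0.3088 + 0.5715i)|00⟩ + (-0.3088 - 0.5715i)|01⟩ + 0.2794|10⟩ - 0.2794|11⟩

H on qubit 1 mixes each pair of kets that differ only in qubit 1: amplitudes (a, b) of (|…0…⟩, |…1…⟩) become ((a + b)/√2, (a − b)/√2). Kets absent from the input have amplitude 0.
(|00⟩, |01⟩): (a, b) = (-0.4367, 0.8082i) → ((-0.3088 + 0.5715i), (-0.3088 - 0.5715i))
(|10⟩, |11⟩): (a, b) = (0, 0.3951) → (0.2794, -0.2794)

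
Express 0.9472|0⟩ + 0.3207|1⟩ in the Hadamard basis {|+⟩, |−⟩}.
0.8965|+⟩ + 0.443|−⟩

With |ψ⟩ = α|0⟩ + β|1⟩, the Hadamard-basis coefficients are ⟨+|ψ⟩ = (α + β)/√2 and ⟨−|ψ⟩ = (α − β)/√2.
Here α = 0.9472, β = 0.3207: (α + β)/√2 = 0.8965, (α − β)/√2 = 0.443.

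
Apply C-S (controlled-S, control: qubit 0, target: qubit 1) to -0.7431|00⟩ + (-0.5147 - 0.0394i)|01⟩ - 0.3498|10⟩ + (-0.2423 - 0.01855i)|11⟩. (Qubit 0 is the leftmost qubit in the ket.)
-0.7431|00⟩ + (-0.5147 - 0.0394i)|01⟩ - 0.3498|10⟩ + (0.01855 - 0.2423i)|11⟩

C-S leaves the control-|0⟩ kets |00⟩, |01⟩ unchanged and applies S to qubit 1 on the control-|1⟩ pair (|10⟩, |11⟩).
S = [[1, 0], [0, i]].
With a = amp(|10⟩) = -0.3498 and b = amp(|11⟩) = (-0.2423 - 0.01855i):
new amp(|10⟩) = (1)·a = -0.3498
new amp(|11⟩) = (i)·b = (0.01855 - 0.2423i)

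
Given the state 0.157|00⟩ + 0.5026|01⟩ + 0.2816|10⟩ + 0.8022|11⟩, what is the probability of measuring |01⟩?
0.2526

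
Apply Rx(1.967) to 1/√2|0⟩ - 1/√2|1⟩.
(0.3918 + 0.5886i)|0⟩ + (-0.3918 - 0.5886i)|1⟩

Rx(1.967) = [[cos(θ/2), −i·sin(θ/2)], [−i·sin(θ/2), cos(θ/2)]]; θ = 1.967, cos(θ/2) ≈ 0.554112, sin(θ/2) ≈ 0.832442.
With a = amp(|0⟩) = 1/√2 and b = amp(|1⟩) = -1/√2:
new amp(|0⟩) = (0.554112)·a + (-0.832442i)·b = (0.3918 + 0.5886i)
new amp(|1⟩) = (-0.832442i)·a + (0.554112)·b = (-0.3918 - 0.5886i)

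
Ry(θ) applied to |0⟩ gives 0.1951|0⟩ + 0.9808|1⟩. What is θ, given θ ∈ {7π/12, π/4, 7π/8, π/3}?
7π/8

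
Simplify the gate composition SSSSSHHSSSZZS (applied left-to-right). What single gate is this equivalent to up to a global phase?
S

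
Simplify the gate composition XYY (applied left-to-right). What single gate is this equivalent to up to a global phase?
X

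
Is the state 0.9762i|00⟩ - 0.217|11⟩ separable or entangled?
Entangled

Writing the state as a|00⟩ + b|01⟩ + c|10⟩ + d|11⟩, it is a product state iff ad − bc = 0.
Here (a, b, c, d) = (0.9762i, 0, 0, -0.217): ad − bc = (0.9762i)(-0.217) − (0)(0) = -0.2118i ≠ 0, so the state is entangled.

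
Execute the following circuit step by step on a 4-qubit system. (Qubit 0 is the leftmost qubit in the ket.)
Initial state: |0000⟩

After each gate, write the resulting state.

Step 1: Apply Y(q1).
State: i|0100⟩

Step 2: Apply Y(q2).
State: -|0110⟩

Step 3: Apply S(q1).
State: -i|0110⟩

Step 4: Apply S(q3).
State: -i|0110⟩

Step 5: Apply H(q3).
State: -(1/√2)i|0110⟩ - (1/√2)i|0111⟩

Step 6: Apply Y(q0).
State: 1/√2|1110⟩ + 1/√2|1111⟩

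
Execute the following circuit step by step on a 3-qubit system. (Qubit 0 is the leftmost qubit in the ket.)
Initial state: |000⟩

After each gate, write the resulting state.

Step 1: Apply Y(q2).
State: i|001⟩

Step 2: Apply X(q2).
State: i|000⟩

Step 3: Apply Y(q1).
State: -|010⟩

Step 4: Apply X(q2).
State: -|011⟩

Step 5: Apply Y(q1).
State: i|001⟩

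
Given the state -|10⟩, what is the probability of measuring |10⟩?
1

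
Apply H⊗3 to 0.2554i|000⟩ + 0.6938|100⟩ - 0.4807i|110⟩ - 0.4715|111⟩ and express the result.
(0.07859 - 0.07966i)|000⟩ + (0.412 - 0.07966i)|001⟩ + (0.412 + 0.2603i)|010⟩ + (0.07859 + 0.2603i)|011⟩ + (-0.07859 + 0.2603i)|100⟩ + (-0.412 + 0.2603i)|101⟩ + (-0.412 - 0.07966i)|110⟩ + (-0.07859 - 0.07966i)|111⟩

H⊗3 gives amp(|y⟩) = (1/2√2) Σ_x (−1)^(x·y) amp(|x⟩), where x·y is the number of positions in which both x and y have a 1.
|000⟩: (0.2554i + 0.6938 - 0.4807i - 0.4715)/(2√2) = (0.07859 - 0.07966i)
|001⟩: (0.2554i + 0.6938 - 0.4807i + 0.4715)/(2√2) = (0.412 - 0.07966i)
|010⟩: (0.2554i + 0.6938 + 0.4807i + 0.4715)/(2√2) = (0.412 + 0.2603i)
|011⟩: (0.2554i + 0.6938 + 0.4807i - 0.4715)/(2√2) = (0.07859 + 0.2603i)
|100⟩: (0.2554i - 0.6938 + 0.4807i + 0.4715)/(2√2) = (-0.07859 + 0.2603i)
|101⟩: (0.2554i - 0.6938 + 0.4807i - 0.4715)/(2√2) = (-0.412 + 0.2603i)
|110⟩: (0.2554i - 0.6938 - 0.4807i - 0.4715)/(2√2) = (-0.412 - 0.07966i)
|111⟩: (0.2554i - 0.6938 - 0.4807i + 0.4715)/(2√2) = (-0.07859 - 0.07966i)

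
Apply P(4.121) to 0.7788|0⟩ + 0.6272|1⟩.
0.7788|0⟩ + (-0.3497 - 0.5207i)|1⟩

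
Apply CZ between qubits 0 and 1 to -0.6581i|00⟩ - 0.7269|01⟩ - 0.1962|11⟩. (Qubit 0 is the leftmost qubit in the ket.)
-0.6581i|00⟩ - 0.7269|01⟩ + 0.1962|11⟩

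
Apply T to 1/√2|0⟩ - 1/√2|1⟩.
1/√2|0⟩ + (-1/2 - (1/2)i)|1⟩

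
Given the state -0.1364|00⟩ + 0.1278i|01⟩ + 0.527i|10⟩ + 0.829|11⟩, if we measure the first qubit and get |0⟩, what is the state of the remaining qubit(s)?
-0.7297|0⟩ + 0.6837i|1⟩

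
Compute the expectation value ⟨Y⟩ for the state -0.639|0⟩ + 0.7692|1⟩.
0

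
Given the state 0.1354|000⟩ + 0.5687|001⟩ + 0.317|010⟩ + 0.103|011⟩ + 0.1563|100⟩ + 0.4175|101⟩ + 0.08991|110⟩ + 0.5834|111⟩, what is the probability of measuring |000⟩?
0.01833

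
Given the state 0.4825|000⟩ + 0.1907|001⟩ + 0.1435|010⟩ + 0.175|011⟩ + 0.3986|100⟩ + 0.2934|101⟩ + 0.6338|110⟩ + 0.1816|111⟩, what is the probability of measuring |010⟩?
0.02059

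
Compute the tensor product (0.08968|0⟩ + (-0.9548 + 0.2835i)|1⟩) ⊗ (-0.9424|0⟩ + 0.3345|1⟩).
-0.08451|00⟩ + 0.03|01⟩ + (0.8998 - 0.2672i)|10⟩ + (-0.3194 + 0.09483i)|11⟩

amp(|b₁b₂…⟩) = product of the factor amplitudes for bits b₁, b₂, …; only kets whose every factor amplitude is nonzero survive.
|00⟩: (0.08968)(-0.9424) = -0.08451
|01⟩: (0.08968)(0.3345) = 0.03
|10⟩: (-0.9548 + 0.2835i)(-0.9424) = (0.8998 - 0.2672i)
|11⟩: (-0.9548 + 0.2835i)(0.3345) = (-0.3194 + 0.09483i)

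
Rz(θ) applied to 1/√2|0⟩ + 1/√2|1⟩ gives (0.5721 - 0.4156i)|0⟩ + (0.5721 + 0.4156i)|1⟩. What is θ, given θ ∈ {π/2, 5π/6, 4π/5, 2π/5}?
2π/5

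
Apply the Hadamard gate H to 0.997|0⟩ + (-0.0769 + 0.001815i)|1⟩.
(0.6506 + 0.001283i)|0⟩ + (0.7594 - 0.001283i)|1⟩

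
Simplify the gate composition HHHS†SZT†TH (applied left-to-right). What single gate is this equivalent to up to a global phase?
X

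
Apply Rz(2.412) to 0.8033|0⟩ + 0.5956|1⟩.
(0.2866 - 0.7504i)|0⟩ + (0.2125 + 0.5564i)|1⟩

Rz(2.412) = [[e^(−iθ/2), 0], [0, e^(iθ/2)]] with e^(±iθ/2) = cos(θ/2) ± i·sin(θ/2); θ = 2.412, cos(θ/2) ≈ 0.356759, sin(θ/2) ≈ 0.934196.
With a = amp(|0⟩) = 0.8033 and b = amp(|1⟩) = 0.5956:
new amp(|0⟩) = (0.356759 - 0.934196i)·a = (0.2866 - 0.7504i)
new amp(|1⟩) = (0.356759 + 0.934196i)·b = (0.2125 + 0.5564i)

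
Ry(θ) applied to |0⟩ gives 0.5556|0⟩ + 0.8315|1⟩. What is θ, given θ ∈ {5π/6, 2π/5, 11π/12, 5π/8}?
5π/8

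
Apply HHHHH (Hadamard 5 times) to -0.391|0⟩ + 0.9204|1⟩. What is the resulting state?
0.3743|0⟩ - 0.9273|1⟩

H² = I, so H^5 = H: a single Hadamard. With (a, b) = (-0.391, 0.9204), H gives ((a + b)/√2, (a − b)/√2) = (0.3743, -0.9273).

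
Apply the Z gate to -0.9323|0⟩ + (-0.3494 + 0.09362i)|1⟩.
-0.9323|0⟩ + (0.3494 - 0.09362i)|1⟩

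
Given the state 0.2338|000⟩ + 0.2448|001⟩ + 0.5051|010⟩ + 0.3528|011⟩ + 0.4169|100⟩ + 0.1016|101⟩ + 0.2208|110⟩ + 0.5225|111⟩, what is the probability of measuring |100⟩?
0.1738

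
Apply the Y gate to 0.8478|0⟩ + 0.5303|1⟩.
-0.5303i|0⟩ + 0.8478i|1⟩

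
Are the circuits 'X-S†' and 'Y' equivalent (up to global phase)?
No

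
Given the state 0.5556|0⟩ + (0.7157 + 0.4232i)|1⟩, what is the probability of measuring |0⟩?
0.3087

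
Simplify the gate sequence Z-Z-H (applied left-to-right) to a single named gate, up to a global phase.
H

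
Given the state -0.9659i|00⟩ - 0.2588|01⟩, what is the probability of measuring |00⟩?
0.933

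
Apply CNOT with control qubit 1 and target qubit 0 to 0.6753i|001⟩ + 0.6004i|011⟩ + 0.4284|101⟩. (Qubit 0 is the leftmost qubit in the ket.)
0.6753i|001⟩ + 0.4284|101⟩ + 0.6004i|111⟩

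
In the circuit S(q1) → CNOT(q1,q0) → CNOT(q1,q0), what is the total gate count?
3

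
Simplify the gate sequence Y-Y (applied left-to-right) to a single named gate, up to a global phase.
I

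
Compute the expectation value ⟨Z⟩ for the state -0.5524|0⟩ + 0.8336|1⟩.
-0.3897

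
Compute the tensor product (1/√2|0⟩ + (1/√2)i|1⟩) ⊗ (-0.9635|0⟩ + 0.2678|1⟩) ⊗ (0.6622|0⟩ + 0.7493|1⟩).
-0.4512|000⟩ - 0.5105|001⟩ + 0.1254|010⟩ + 0.1419|011⟩ - 0.4512i|100⟩ - 0.5105i|101⟩ + 0.1254i|110⟩ + 0.1419i|111⟩

amp(|b₁b₂…⟩) = product of the factor amplitudes for bits b₁, b₂, …; only kets whose every factor amplitude is nonzero survive.
|000⟩: (1/√2)(-0.9635)(0.6622) = -0.4512
|001⟩: (1/√2)(-0.9635)(0.7493) = -0.5105
|010⟩: (1/√2)(0.2678)(0.6622) = 0.1254
|011⟩: (1/√2)(0.2678)(0.7493) = 0.1419
|100⟩: ((1/√2)i)(-0.9635)(0.6622) = -0.4512i
|101⟩: ((1/√2)i)(-0.9635)(0.7493) = -0.5105i
|110⟩: ((1/√2)i)(0.2678)(0.6622) = 0.1254i
|111⟩: ((1/√2)i)(0.2678)(0.7493) = 0.1419i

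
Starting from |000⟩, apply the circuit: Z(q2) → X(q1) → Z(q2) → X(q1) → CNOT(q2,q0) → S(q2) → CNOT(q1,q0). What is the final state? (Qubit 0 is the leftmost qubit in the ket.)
|000⟩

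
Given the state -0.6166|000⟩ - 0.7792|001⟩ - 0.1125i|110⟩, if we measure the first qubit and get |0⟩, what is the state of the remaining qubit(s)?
-0.6205|00⟩ - 0.7842|01⟩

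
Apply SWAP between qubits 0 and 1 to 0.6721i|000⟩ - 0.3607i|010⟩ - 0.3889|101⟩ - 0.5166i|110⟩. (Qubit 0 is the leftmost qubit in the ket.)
0.6721i|000⟩ - 0.3889|011⟩ - 0.3607i|100⟩ - 0.5166i|110⟩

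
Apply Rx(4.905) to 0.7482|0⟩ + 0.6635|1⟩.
(-0.5775 - 0.4219i)|0⟩ + (-0.5121 - 0.4757i)|1⟩

Rx(4.905) = [[cos(θ/2), −i·sin(θ/2)], [−i·sin(θ/2), cos(θ/2)]]; θ = 4.905, cos(θ/2) ≈ -0.771823, sin(θ/2) ≈ 0.635837.
With a = amp(|0⟩) = 0.7482 and b = amp(|1⟩) = 0.6635:
new amp(|0⟩) = (-0.771823)·a + (-0.635837i)·b = (-0.5775 - 0.4219i)
new amp(|1⟩) = (-0.635837i)·a + (-0.771823)·b = (-0.5121 - 0.4757i)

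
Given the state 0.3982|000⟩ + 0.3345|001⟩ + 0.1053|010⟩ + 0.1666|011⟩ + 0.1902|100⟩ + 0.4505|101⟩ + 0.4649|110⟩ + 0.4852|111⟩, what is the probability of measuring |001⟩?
0.1119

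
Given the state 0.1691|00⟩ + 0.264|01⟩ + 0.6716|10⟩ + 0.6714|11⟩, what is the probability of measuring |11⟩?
0.4508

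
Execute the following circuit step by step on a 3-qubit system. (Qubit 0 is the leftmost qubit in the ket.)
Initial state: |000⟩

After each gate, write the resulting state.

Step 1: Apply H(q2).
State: 1/√2|000⟩ + 1/√2|001⟩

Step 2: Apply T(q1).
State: 1/√2|000⟩ + 1/√2|001⟩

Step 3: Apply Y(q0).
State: (1/√2)i|100⟩ + (1/√2)i|101⟩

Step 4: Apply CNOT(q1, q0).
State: (1/√2)i|100⟩ + (1/√2)i|101⟩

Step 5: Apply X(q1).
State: (1/√2)i|110⟩ + (1/√2)i|111⟩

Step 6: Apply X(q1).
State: (1/√2)i|100⟩ + (1/√2)i|101⟩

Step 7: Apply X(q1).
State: (1/√2)i|110⟩ + (1/√2)i|111⟩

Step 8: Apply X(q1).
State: (1/√2)i|100⟩ + (1/√2)i|101⟩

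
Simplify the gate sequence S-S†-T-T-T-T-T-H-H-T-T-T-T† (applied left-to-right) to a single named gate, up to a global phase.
T†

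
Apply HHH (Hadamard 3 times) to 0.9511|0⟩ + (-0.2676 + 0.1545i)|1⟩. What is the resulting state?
(0.4833 + 0.1092i)|0⟩ + (0.8618 - 0.1092i)|1⟩

H² = I, so H^3 = H: a single Hadamard. With (a, b) = (0.9511, (-0.2676 + 0.1545i)), H gives ((a + b)/√2, (a − b)/√2) = ((0.4833 + 0.1092i), (0.8618 - 0.1092i)).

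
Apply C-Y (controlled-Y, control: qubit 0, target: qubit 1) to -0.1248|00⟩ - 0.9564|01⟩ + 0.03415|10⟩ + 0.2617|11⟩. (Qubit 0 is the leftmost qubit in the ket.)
-0.1248|00⟩ - 0.9564|01⟩ - 0.2617i|10⟩ + 0.03415i|11⟩

C-Y leaves the control-|0⟩ kets |00⟩, |01⟩ unchanged and applies Y to qubit 1 on the control-|1⟩ pair (|10⟩, |11⟩).
Y = [[0, -i], [i, 0]].
With a = amp(|10⟩) = 0.03415 and b = amp(|11⟩) = 0.2617:
new amp(|10⟩) = (-i)·b = -0.2617i
new amp(|11⟩) = (i)·a = 0.03415i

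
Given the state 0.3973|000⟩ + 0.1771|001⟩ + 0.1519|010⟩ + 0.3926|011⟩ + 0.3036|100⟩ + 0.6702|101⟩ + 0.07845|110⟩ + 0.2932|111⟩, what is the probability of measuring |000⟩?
0.1578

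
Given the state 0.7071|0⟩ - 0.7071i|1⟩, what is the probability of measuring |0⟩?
0.5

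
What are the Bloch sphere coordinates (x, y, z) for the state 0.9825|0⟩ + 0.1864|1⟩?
(0.3663, 0, 0.9306)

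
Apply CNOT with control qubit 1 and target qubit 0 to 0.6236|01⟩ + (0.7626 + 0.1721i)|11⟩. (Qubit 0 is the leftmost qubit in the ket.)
(0.7626 + 0.1721i)|01⟩ + 0.6236|11⟩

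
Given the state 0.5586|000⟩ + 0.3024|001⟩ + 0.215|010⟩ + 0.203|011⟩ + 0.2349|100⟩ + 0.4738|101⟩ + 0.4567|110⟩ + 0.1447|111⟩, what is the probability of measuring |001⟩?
0.09145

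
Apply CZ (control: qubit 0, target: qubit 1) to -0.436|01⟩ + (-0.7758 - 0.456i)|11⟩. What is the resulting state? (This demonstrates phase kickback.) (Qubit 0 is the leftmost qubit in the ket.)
-0.436|01⟩ + (0.7758 + 0.456i)|11⟩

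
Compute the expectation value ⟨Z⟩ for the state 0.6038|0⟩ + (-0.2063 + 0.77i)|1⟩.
-0.2709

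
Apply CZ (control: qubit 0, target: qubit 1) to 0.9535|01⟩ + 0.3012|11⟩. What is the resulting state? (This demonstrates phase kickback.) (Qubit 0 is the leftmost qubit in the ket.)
0.9535|01⟩ - 0.3012|11⟩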